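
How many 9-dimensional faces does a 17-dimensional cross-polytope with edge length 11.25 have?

f_9(17-orthoplex) = 2^10 · (17 choose 10) = 19914752.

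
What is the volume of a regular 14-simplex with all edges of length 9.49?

For a regular n-simplex with edge a, V = (a^n / n!)·√((n+1)/2^n). With a=9.49, n=14: V ≈ 16.6784.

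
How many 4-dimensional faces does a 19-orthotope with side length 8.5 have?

Number of 4-faces = C(19,4) · 2^(19-4) = 3876 · 32768 = 127008768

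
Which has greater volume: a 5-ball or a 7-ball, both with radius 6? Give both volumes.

V_5(6) ≈ 40931.2. V_7(6) ≈ 1.32263e+06. The 7-ball is larger.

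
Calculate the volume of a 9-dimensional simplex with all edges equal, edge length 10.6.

Volume = 10.6^9 · √(10/2^9) / 9! ≈ 650.661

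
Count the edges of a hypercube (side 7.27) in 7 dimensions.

An n-cube has n·2^(n-1) edges. With n = 7: 7·64 = 448.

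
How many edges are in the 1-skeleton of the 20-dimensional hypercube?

Number of 1-faces = C(20,1)·2^(20-1) = 20·524288 = 10485760.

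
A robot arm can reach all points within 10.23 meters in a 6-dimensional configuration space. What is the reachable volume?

Volume = π^{6/2}·(10.23)^6/Γ(4) ≈ 5.92314e+06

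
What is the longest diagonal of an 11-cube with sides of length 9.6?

Diagonal = √11 · 9.6 ≈ 31.8396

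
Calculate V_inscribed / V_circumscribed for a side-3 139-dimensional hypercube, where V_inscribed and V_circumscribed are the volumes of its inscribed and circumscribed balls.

Volume scales as r^n, and r_in/r_out = 1/√139, giving (1/√139)^139 ≈ 1.1494e-149.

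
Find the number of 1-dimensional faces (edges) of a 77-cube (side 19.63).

An n-cube has n·2^(n-1) edges. With n = 77: 77·75557863725914323419136 = 5817955506895402903273472.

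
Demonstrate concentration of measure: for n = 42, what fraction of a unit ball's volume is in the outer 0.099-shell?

1 - (1-0.099)^42 ≈ 0.987456 ≈ 98.75%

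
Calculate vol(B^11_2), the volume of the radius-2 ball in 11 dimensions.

V_11(2) = π^(11/2) · (2)^11 / Γ(11/2 + 1) = 131072·π^5/10395 ≈ 3858.64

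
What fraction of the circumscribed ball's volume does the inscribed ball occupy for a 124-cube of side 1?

The radii are 1/2 and 1√124/2, so the volume ratio is (1/√124)^124 = 124^{-124/2} ≈ 1.61382e-130.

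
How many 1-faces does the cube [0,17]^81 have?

Each of the 2^81 = 2417851639229258349412352 vertices has degree 81; total edges = 81·2^81/2 = 97922991388784963151200256.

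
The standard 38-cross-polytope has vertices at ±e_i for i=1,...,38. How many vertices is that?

Number of vertices = 2n = 76.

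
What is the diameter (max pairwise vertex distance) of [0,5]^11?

Diagonal = √11 · 5 ≈ 16.5831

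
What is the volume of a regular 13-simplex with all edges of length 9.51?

V = (9.51^13 / 13!) · √((13+1) / 2^13) ≈ 34.549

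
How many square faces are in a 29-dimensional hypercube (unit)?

An n-cube has C(n,k)·2^(n-k) k-faces. Here C(29,2)·2^27 = 406·134217728 = 54492397568.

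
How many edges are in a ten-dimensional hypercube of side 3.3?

Choose 1 of 10 axes to span the face (C(10,1) = 10 ways), then fix each of the remaining 9 coordinates at one of its two extreme values (2^9 = 512 ways): 10·512 = 5120.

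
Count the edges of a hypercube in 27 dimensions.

The 27-cube has n·2^(n-1) = 27·2^26 = 27·67108864 = 1811939328 edges.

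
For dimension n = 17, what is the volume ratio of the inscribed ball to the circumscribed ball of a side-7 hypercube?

Volume scales as r^n, and r_in/r_out = 1/√17, giving (1/√17)^17 ≈ 3.47684e-11.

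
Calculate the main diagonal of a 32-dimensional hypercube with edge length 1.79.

||(1.79,1.79,...,1.79)|| = √(32)·1.79 ≈ 10.1258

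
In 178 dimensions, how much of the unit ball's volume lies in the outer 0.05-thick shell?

1 - (1-0.05)^178 ≈ 0.999892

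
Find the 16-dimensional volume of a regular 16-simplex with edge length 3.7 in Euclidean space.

V_16 = √(17) · 3.7^16 / (16! · 2^(16/2)) ≈ 9.49713e-07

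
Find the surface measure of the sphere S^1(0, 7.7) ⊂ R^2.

S = n·V_n(r)/r = 2·V_2(7.7)/7.7 (volume-to-surface relation), giving 2πr = 2π·7.7 ≈ 48.3805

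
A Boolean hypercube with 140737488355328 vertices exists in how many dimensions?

Since 2^n = 140737488355328, we have n = 47.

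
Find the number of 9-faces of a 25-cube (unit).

Choose 9 of 25 axes to span the face (C(25,9) = 2042975 ways), then fix each of the remaining 16 coordinates at one of its two extreme values (2^16 = 65536 ways): 2042975·65536 = 133888409600.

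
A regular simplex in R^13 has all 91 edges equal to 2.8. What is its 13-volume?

Volume = 2.8^13 · √(14/2^13) / 13! ≈ 4.31661e-06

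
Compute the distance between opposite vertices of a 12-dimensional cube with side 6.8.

The space diagonal of an n-cube of side s is s√n. Here 6.8·√12 ≈ 23.5559.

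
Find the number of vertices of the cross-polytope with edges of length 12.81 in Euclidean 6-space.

An n-cross-polytope has 2^(k+1)·C(n,k+1) k-faces. Here 2^1·C(6,1) = 2·6 = 12.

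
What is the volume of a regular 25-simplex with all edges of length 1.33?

For a regular n-simplex with edge a, V = (a^n / n!)·√((n+1)/2^n). With a=1.33, n=25: V ≈ 7.08365e-26.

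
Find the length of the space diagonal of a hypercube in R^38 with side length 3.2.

Diagonal = √38 · 3.2 ≈ 19.7261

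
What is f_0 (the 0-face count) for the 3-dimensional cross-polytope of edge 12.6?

Number of 0-faces = 2^(0+1) · C(3,0+1) = 2 · 3 = 6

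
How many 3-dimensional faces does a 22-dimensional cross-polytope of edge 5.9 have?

Each 3-face is the convex hull of 4 vertices, one chosen as ±e_i from each of 4 distinct axes: 2^4·C(22,4) = 117040.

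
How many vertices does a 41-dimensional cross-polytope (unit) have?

The vertices are ±e_1, ..., ±e_41, so there are 2·41 = 82.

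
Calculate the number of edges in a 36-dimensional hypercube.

Number of 1-faces = C(36,1)·2^(36-1) = 36·34359738368 = 1236950581248.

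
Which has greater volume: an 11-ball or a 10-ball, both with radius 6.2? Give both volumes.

V_11(6.2) ≈ 9.80423e+08. V_10(6.2) ≈ 2.14035e+08. The 11-ball is larger.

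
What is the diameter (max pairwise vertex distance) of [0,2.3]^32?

||(2.3,2.3,...,2.3)|| = √(32)·2.3 ≈ 13.0108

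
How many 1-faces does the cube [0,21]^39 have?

Number of 1-faces = C(39,1)·2^(39-1) = 39·274877906944 = 10720238370816.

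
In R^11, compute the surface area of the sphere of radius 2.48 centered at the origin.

S_11(2.48) = 2·π^(11/2)·(2.48)^10 / Γ(11/2) ≈ 182396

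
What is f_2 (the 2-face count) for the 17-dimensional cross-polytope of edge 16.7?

Each 2-face is the convex hull of 3 vertices, one chosen as ±e_i from each of 3 distinct axes: 2^3·C(17,3) = 5440.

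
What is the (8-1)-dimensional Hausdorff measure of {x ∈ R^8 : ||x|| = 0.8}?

The surface area of an n-ball is 2π^(n/2) r^(n-1) / Γ(n/2). For n=8, r=0.8: 6.80939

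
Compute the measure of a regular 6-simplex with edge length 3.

V_6 = √(7) · 3^6 / (6! · 2^(6/2)) ≈ 0.334853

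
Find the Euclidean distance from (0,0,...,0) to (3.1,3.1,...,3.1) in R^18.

d = √(3.1² + 3.1² + ... + 3.1²) [18 terms] = √(18·3.1²) = 3.1√18 ≈ 13.1522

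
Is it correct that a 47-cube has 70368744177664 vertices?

False. The 47-cube has 2^47 = 140737488355328 vertices.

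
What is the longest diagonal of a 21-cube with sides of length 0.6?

Diagonal = √21 · 0.6 ≈ 2.74955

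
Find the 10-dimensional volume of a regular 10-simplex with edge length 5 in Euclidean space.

V_10 = √(11) · 5^10 / (10! · 2^(10/2)) ≈ 0.278922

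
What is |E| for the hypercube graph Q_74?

The 74-cube has n·2^(n-1) = 74·2^73 = 74·9444732965739290427392 = 698910239464707491627008 edges.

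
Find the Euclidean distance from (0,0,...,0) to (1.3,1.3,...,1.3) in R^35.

Diagonal = √35 · 1.3 ≈ 7.6909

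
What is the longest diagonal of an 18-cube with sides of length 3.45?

||(3.45,3.45,...,3.45)|| = √(18)·3.45 ≈ 14.6371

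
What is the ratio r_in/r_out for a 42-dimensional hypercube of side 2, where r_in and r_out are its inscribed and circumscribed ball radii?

r_in = 2/2 (half the side); r_out = 2√42/2 (half the diagonal). Ratio = 1/√42 ≈ 0.154303.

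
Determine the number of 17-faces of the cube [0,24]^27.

Choose 17 of 27 axes to span the face (C(27,17) = 8436285 ways), then fix each of the remaining 10 coordinates at one of its two extreme values (2^10 = 1024 ways): 8436285·1024 = 8638755840.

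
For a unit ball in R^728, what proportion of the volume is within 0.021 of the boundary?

V(inner)/V(outer) = ((1-0.021)/1)^728 ≈ 1.949e-07, so the shell fraction is 0.9999998051.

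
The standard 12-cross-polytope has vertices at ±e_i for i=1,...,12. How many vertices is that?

An n-cross-polytope has 2n vertices; here n = 12, giving 24.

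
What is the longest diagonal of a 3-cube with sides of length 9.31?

Diagonal = √3 · 9.31 ≈ 16.1254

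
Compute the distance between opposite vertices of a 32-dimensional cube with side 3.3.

||(3.3,3.3,...,3.3)|| = √(32)·3.3 ≈ 18.6676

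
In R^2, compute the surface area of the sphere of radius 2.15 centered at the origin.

|∂B_2(2.15)| = 2πr = 2π·2.15 ≈ 13.5088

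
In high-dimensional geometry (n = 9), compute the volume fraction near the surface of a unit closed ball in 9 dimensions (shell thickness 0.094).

1 - (1-0.094)^9 ≈ 0.588705 ≈ 58.87%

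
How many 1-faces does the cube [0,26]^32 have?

An n-cube has n·2^(n-1) edges. With n = 32: 32·2147483648 = 68719476736.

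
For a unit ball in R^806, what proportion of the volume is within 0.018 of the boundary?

Shell fraction = 1 - (1-0.018)^806 ≈ 0.9999995616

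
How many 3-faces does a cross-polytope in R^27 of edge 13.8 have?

An n-cross-polytope has 2^(k+1)·C(n,k+1) k-faces. Here 2^4·C(27,4) = 16·17550 = 280800.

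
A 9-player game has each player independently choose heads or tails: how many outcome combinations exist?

The 9-cube has 2^9 = 512 vertices.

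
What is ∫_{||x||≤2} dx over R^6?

V = 32·π^3/3 ≈ 330.734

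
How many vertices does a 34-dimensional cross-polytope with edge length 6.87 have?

The vertices are ±e_1, ..., ±e_34, so there are 2·34 = 68.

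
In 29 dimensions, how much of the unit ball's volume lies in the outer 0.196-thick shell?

V(inner)/V(outer) = ((1-0.196)/1)^29 ≈ 0.001788, so the shell fraction is 0.998212.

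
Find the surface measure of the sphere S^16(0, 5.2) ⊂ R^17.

S = n·V_n(r)/r = 17·V_17(5.2)/5.2 (volume-to-surface relation), giving 6.84957e+11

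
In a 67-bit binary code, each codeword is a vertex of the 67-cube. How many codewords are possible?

Each vertex is a binary string of length 67, so there are 2^67 = 147573952589676412928.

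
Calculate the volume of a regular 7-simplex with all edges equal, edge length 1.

Volume = 1^7 · √(8/2^7) / 7! ≈ 4.96032e-05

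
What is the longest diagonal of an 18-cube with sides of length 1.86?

||(1.86,1.86,...,1.86)|| = √(18)·1.86 ≈ 7.89131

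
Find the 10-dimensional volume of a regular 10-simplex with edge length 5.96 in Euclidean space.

Volume = 5.96^10 · √(11/2^10) / 10! ≈ 1.61527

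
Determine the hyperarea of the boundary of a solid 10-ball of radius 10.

|∂B_10(10)| = 250000000·π^5/3 ≈ 2.55016e+10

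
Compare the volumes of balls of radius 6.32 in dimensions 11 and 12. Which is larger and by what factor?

V_11(6.32) ≈ 1.21058e+09, V_12(6.32) ≈ 5.42215e+09. The 12-ball is larger by a factor of 4.479.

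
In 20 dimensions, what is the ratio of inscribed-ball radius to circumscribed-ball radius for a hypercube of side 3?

r_in = 3/2 (half the side); r_out = 3√20/2 (half the diagonal). Ratio = 1/√20 ≈ 0.223607.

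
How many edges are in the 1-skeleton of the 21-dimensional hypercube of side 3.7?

The 21-cube has n·2^(n-1) = 21·2^20 = 21·1048576 = 22020096 edges.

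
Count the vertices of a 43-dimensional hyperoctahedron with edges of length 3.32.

An n-cross-polytope has 2n vertices; here n = 43, giving 86.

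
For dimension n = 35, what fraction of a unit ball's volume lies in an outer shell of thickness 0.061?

1 - (1-0.061)^35 ≈ 0.889517 ≈ 88.95%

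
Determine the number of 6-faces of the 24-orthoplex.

Each 6-face is the convex hull of 7 vertices, one chosen as ±e_i from each of 7 distinct axes: 2^7·C(24,7) = 44301312.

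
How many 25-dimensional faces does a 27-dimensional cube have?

f_25(27-cube) = (27 choose 25) · 2^2 = 1404.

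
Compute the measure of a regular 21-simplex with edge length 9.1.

Volume = 9.1^21 · √(22/2^21) / 21! ≈ 0.00874826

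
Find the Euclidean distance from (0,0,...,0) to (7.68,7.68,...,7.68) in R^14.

The space diagonal of an n-cube of side s is s√n. Here 7.68·√14 ≈ 28.7359.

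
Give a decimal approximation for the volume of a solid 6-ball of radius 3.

The n-ball volume is π^(n/2)·r^n/Γ(n/2+1). With n=6, r=3: V = 243·π^3/2 ≈ 3767.26.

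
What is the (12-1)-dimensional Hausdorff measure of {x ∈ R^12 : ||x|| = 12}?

|∂B_12(12)| = 61917364224·π^6/5 ≈ 1.19053e+13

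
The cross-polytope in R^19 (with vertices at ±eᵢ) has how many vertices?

Number of vertices = 2n = 38.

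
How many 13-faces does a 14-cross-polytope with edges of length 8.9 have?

Number of 13-faces = 2^(13+1) · C(14,13+1) = 16384 · 1 = 16384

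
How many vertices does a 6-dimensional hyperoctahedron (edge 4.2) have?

f_0(6-orthoplex) = 2^1 · (6 choose 1) = 12.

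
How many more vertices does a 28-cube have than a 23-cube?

The 28-cube has 2^28 = 268435456 vertices. The 23-cube has 2^23 = 8388608 vertices. Difference: 268435456 - 8388608 = 260046848.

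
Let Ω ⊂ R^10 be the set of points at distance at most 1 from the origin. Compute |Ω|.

The n-ball volume is π^(n/2)·r^n/Γ(n/2+1). With n=10, r=1: V = π^5/120 ≈ 2.55016.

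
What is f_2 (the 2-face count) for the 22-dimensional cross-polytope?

Number of 2-faces = 2^(2+1) · C(22,2+1) = 8 · 1540 = 12320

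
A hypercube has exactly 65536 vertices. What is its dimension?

The n-cube has 2^n vertices, and 65536 = 2^16, so n = 16.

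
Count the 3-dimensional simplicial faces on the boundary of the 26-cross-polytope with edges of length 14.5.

An n-cross-polytope has 2^(k+1)·C(n,k+1) k-faces. Here 2^4·C(26,4) = 16·14950 = 239200.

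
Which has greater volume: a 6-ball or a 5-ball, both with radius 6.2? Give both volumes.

V_6(6.2) ≈ 293527. V_5(6.2) ≈ 48223.3. The 6-ball is larger.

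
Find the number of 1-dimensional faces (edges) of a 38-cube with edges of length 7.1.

Each of the 2^38 = 274877906944 vertices has degree 38; total edges = 38·2^38/2 = 5222680231936.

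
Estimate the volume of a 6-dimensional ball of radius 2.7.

The n-ball volume is π^(n/2)·r^n/Γ(n/2+1). With n=6, r=2.7: V ≈ 2002.08.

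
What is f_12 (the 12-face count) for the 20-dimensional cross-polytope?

Number of 12-faces = 2^(12+1) · C(20,12+1) = 8192 · 77520 = 635043840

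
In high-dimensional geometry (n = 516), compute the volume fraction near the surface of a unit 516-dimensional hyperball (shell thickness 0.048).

1 - (1-0.048)^516 ≈ 1 - 9.477e-12 ≈ (100 - 9.48e-10)%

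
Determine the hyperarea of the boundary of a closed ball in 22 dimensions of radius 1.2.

S_22(1.2) = 2·π^(22/2)·(1.2)^21 / Γ(22/2) ≈ 7.45971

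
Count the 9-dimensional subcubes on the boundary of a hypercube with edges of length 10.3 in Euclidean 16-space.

f_9(16-cube) = (16 choose 9) · 2^7 = 1464320.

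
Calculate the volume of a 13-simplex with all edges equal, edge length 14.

V = (14^13 / 13!) · √((13+1) / 2^13) ≈ 5269.3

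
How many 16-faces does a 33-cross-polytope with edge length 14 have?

Number of 16-faces = 2^(16+1) · C(33,16+1) = 131072 · 1166803110 = 152935217233920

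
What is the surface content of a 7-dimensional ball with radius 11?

S = n·V_n(r)/r = 7·V_7(11)/11 (volume-to-surface relation), giving 28344976·π^3/15 ≈ 5.85915e+07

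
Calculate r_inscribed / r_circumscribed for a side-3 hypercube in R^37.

For an n-cube of any side s, the inradius is s/2 and the circumradius is s√n/2, so the ratio is 1/√37 ≈ 0.164399.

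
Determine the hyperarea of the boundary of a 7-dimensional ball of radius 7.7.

S = n·V_n(r)/r = 7·V_7(7.7)/7.7 (volume-to-surface relation), giving 6.89323e+06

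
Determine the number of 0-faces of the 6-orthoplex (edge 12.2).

An n-cross-polytope has 2^(k+1)·C(n,k+1) k-faces. Here 2^1·C(6,1) = 2·6 = 12.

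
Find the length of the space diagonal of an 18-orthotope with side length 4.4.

Diagonal = √18 · 4.4 ≈ 18.6676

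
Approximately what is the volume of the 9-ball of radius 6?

The n-ball volume is π^(n/2)·r^n/Γ(n/2+1). With n=9, r=6: V = 11943936·π^4/35 ≈ 3.32414e+07.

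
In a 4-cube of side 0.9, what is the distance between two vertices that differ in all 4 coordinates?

||(0.9,0.9,...,0.9)|| = √(4)·0.9 = 1.8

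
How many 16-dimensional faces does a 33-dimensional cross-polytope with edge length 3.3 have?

Number of 16-faces = 2^(16+1) · C(33,16+1) = 131072 · 1166803110 = 152935217233920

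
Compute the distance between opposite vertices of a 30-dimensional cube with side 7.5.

||(7.5,7.5,...,7.5)|| = √(30)·7.5 ≈ 41.0792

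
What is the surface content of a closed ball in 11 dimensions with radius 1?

S = n·V_n(r)/r = 11·V_11(1)/1 (volume-to-surface relation), giving 64·π^5/945 ≈ 20.7251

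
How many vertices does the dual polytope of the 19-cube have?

The 19-dimensional cross-polytope has 2n = 2·19 = 38 vertices.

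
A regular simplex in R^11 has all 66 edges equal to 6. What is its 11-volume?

Volume = 6^11 · √(12/2^11) / 11! ≈ 0.695719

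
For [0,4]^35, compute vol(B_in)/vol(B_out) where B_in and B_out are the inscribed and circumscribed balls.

V_in/V_out = n^(-n/2) = 35^(-35/2) ≈ 9.52378e-28.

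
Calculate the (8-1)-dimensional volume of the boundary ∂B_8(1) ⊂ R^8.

S = n·V_n(r)/r = 8·V_8(1)/1 (volume-to-surface relation), giving π^4/3 ≈ 32.4697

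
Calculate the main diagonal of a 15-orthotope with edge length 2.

||(2,2,...,2)|| = √(15)·2 ≈ 7.74597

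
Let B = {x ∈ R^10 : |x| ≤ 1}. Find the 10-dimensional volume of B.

V = π^5/120 ≈ 2.55016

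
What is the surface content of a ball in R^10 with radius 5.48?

S = n·V_n(r)/r = 10·V_10(5.48)/5.48 (volume-to-surface relation), giving 1.13656e+08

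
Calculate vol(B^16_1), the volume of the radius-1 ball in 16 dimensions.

V_16(1) = π^(16/2) · (1)^16 / Γ(16/2 + 1) = π^8/40320 ≈ 0.235331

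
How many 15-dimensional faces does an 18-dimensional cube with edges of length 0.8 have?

f_15(18-cube) = (18 choose 15) · 2^3 = 6528.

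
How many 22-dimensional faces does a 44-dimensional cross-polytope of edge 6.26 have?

f_22(44-orthoplex) = 2^23 · (44 choose 23) = 16883050034642288640.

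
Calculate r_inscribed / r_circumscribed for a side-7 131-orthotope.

Ratio = (s/2)/(s√131/2) = 131^(-1/2) ≈ 0.0873704.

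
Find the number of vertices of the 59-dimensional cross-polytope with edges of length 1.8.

The vertices are ±e_1, ..., ±e_59, so there are 2·59 = 118.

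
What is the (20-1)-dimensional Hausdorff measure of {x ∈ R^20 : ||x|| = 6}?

|∂B_20(6)| = 117546246144·π^10/35 ≈ 3.14514e+14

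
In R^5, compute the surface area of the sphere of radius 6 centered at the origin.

The surface area of an n-ball is 2π^(n/2) r^(n-1) / Γ(n/2). For n=5, r=6: 3456·π^2 ≈ 34109.4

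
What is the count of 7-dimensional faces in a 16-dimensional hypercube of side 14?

f_7(16-cube) = (16 choose 7) · 2^9 = 5857280.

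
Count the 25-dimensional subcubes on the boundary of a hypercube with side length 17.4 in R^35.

An n-cube has C(n,k)·2^(n-k) k-faces. Here C(35,25)·2^10 = 183579396·1024 = 187985301504.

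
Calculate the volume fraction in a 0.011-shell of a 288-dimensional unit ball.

V(inner)/V(outer) = ((1-0.011)/1)^288 ≈ 0.04136, so the shell fraction is 0.958645.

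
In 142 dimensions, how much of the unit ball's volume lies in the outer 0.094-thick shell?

Shell fraction = 1 - (1-0.094)^142 ≈ 0.999999183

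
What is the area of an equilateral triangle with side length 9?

Area = (√3/4) · 9² = 35.074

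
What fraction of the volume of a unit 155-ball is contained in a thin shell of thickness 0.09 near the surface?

1 - (1-0.09)^155 ≈ 0.9999995519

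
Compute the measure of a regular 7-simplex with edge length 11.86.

V_7 = √(8) · 11.86^7 / (7! · 2^(7/2)) ≈ 1637.2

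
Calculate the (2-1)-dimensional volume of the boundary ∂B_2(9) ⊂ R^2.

S = n·V_n(r)/r = 2·V_2(9)/9 (volume-to-surface relation), giving 2πr = 2π·9 ≈ 56.5487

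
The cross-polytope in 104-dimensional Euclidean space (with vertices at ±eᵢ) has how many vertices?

The 104-dimensional cross-polytope has 2n = 2·104 = 208 vertices.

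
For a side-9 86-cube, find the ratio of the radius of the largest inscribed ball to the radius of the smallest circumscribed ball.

For an n-cube of any side s, the inradius is s/2 and the circumradius is s√n/2, so the ratio is 1/√86 ≈ 0.107833.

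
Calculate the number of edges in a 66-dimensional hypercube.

Number of 1-faces = C(66,1)·2^(66-1) = 66·36893488147419103232 = 2434970217729660813312.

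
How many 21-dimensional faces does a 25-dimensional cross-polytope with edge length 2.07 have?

Each 21-face is the convex hull of 22 vertices, one chosen as ±e_i from each of 22 distinct axes: 2^22·C(25,22) = 9646899200.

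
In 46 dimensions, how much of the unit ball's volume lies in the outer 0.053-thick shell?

V(inner)/V(outer) = ((1-0.053)/1)^46 ≈ 0.08168, so the shell fraction is 0.918323.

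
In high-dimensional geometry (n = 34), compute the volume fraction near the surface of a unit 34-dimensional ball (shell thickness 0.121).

1 - (1-0.121)^34 ≈ 0.987537 ≈ 98.75%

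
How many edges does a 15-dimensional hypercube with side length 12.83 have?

An n-cube has n·2^(n-1) edges. With n = 15: 15·16384 = 245760.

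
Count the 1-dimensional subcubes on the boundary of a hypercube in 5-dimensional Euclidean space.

Choose 1 of 5 axes to span the face (C(5,1) = 5 ways), then fix each of the remaining 4 coordinates at one of its two extreme values (2^4 = 16 ways): 5·16 = 80.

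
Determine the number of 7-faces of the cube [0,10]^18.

f_7(18-cube) = (18 choose 7) · 2^11 = 65175552.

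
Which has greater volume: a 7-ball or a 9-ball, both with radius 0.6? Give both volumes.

V_7(0.6) ≈ 0.132263. V_9(0.6) ≈ 0.0332414. The 7-ball is larger.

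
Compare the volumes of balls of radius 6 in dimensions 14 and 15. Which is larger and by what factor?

V_14(6) ≈ 4.69609e+10, V_15(6) ≈ 1.79349e+11. The 15-ball is larger by a factor of 3.819.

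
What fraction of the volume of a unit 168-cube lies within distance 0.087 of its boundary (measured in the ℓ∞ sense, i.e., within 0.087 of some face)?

The inner cube has side 1-2·0.087 = 0.826 and volume (0.826)^168 ≈ 1.129e-14, so the shell holds 1 - 1.129e-14 of the volume.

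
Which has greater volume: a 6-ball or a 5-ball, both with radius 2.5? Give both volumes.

V_6(2.5) ≈ 1261.65. V_5(2.5) ≈ 514.042. The 6-ball is larger.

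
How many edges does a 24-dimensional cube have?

The 24-cube has n·2^(n-1) = 24·2^23 = 24·8388608 = 201326592 edges.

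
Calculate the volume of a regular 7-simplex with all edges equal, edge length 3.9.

V = (3.9^7 / 7!) · √((7+1) / 2^7) ≈ 0.680709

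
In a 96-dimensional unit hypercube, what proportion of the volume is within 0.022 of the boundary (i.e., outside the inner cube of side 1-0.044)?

1 - (1 - 2·0.022)^96 = 1 - 0.956^96 ≈ 0.986697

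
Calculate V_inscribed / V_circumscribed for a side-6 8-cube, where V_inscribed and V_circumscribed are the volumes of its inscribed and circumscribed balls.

Volume scales as r^n, and r_in/r_out = 1/√8, giving (1/√8)^8 ≈ 0.000244141.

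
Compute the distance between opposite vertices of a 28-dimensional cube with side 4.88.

||(4.88,4.88,...,4.88)|| = √(28)·4.88 ≈ 25.8225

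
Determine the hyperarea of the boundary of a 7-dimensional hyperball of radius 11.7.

S_7(11.7) = 2·π^(7/2)·(11.7)^6 / Γ(7/2) ≈ 8.48386e+07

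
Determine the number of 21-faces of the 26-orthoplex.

Each 21-face is the convex hull of 22 vertices, one chosen as ±e_i from each of 22 distinct axes: 2^22·C(26,22) = 62704844800.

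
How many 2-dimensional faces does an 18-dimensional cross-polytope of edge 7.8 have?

Each 2-face is the convex hull of 3 vertices, one chosen as ±e_i from each of 3 distinct axes: 2^3·C(18,3) = 6528.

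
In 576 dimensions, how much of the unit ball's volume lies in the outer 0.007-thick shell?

V(inner)/V(outer) = ((1-0.007)/1)^576 ≈ 0.01749, so the shell fraction is 0.982511.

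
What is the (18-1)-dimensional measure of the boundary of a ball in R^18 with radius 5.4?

The surface area of an n-ball is 2π^(n/2) r^(n-1) / Γ(n/2). For n=18, r=5.4: 4.174e+12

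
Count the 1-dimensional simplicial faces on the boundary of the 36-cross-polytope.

Each 1-face is the convex hull of 2 vertices, one chosen as ±e_i from each of 2 distinct axes: 2^2·C(36,2) = 2520.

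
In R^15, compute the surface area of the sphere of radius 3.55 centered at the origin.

|∂B_15(3.55)| ≈ 2.8888e+08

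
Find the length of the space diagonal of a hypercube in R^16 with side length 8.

The space diagonal of an n-cube of side s is s√n. Here 8·√16 = 32.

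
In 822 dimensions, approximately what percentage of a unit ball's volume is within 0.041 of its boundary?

1 - (1-0.041)^822 ≈ 1 - 1.135e-15 ≈ (100 - 1.11e-13)%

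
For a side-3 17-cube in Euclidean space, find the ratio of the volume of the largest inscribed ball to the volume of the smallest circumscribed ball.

V_in / V_out = (r_in/r_out)^17 = (1/√17)^17 = 17^(-17/2) ≈ 3.47684e-11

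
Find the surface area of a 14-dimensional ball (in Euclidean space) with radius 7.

S_14(7) = 2·π^(14/2)·(7)^13 / Γ(14/2) = 96889010407·π^7/360 ≈ 8.1287e+11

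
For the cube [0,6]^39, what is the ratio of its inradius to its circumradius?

r_in / r_out = (6/2) / (6√39/2) = 1/√39 ≈ 0.160128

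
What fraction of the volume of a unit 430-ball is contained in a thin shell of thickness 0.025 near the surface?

Shell fraction = 1 - (1-0.025)^430 ≈ 0.999981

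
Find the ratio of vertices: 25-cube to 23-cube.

The 25-cube has 2^25 = 33554432 vertices. The 23-cube has 2^23 = 8388608 vertices. Ratio: 33554432/8388608 = 4.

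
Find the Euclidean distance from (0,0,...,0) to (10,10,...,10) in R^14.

Diagonal = √14 · 10 ≈ 37.4166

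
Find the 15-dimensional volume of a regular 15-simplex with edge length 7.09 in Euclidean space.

Volume = 7.09^15 · √(16/2^15) / 15! ≈ 0.0971693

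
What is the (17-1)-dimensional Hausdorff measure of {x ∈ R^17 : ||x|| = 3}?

S_17(3) = 2·π^(17/2)·(3)^16 / Γ(17/2) = 272097792·π^8/25025 ≈ 1.03169e+08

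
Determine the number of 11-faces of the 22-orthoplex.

An n-cross-polytope has 2^(k+1)·C(n,k+1) k-faces. Here 2^12·C(22,12) = 4096·646646 = 2648662016.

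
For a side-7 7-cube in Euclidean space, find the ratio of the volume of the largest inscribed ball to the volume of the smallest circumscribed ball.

V_in/V_out = n^(-n/2) = 7^(-7/2) ≈ 0.00110194.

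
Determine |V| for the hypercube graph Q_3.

An n-cube has 2^n vertices; for n = 3 that is 2^3 = 8.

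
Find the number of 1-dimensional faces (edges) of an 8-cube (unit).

The 8-cube has n·2^(n-1) = 8·2^7 = 8·128 = 1024 edges.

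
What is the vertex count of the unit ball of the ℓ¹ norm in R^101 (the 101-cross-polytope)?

An n-cross-polytope has 2n vertices; here n = 101, giving 202.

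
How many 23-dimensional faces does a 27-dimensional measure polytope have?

Number of 23-faces = C(27,23) · 2^(27-23) = 17550 · 16 = 280800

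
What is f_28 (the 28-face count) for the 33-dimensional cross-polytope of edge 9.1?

Number of 28-faces = 2^(28+1) · C(33,28+1) = 536870912 · 40920 = 21968757719040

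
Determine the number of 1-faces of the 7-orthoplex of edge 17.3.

Each 1-face is the convex hull of 2 vertices, one chosen as ±e_i from each of 2 distinct axes: 2^2·C(7,2) = 84.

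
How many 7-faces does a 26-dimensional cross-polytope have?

f_7(26-orthoplex) = 2^8 · (26 choose 8) = 399942400.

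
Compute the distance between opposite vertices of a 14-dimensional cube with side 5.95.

Diagonal = √14 · 5.95 ≈ 22.2629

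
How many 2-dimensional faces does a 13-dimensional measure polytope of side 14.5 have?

Choose 2 of 13 axes to span the face (C(13,2) = 78 ways), then fix each of the remaining 11 coordinates at one of its two extreme values (2^11 = 2048 ways): 78·2048 = 159744.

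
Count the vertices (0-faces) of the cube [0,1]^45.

The 45-cube has 2^45 = 35184372088832 vertices.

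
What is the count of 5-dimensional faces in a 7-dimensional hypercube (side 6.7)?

Number of 5-faces = C(7,5) · 2^(7-5) = 21 · 4 = 84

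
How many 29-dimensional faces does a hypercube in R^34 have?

An n-cube has C(n,k)·2^(n-k) k-faces. Here C(34,29)·2^5 = 278256·32 = 8904192.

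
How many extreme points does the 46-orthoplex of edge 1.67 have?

The 46-dimensional cross-polytope has 2n = 2·46 = 92 vertices.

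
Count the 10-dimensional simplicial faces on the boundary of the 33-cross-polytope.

Each 10-face is the convex hull of 11 vertices, one chosen as ±e_i from each of 11 distinct axes: 2^11·C(33,11) = 396363202560.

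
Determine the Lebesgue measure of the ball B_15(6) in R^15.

V_15(6) = π^(15/2) · (6)^15 / Γ(15/2 + 1) = 1486016741376·π^7/25025 ≈ 1.79349e+11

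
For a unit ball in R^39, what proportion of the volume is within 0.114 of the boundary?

Shell fraction = 1 - (1-0.114)^39 ≈ 0.991089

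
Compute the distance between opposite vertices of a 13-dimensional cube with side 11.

Diagonal = √13 · 11 ≈ 39.6611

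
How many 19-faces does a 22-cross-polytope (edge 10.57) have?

Number of 19-faces = 2^(19+1) · C(22,19+1) = 1048576 · 231 = 242221056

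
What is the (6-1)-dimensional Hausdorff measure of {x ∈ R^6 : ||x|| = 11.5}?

The surface area of an n-ball is 2π^(n/2) r^(n-1) / Γ(n/2). For n=6, r=11.5: 6436343·π^3/32 ≈ 6.23647e+06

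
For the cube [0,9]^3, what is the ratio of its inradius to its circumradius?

For an n-cube of any side s, the inradius is s/2 and the circumradius is s√n/2, so the ratio is 1/√3 ≈ 0.57735.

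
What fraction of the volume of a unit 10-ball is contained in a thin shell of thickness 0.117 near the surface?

1 - (1-0.117)^10 ≈ 0.711858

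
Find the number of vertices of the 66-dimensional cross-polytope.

An n-cross-polytope has 2n vertices; here n = 66, giving 132.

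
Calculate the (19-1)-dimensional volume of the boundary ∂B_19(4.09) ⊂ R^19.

|∂B_19(4.09)| ≈ 9.08574e+10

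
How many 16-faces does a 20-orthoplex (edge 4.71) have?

Number of 16-faces = 2^(16+1) · C(20,16+1) = 131072 · 1140 = 149422080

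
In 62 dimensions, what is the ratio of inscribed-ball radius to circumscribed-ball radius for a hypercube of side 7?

Ratio = (s/2)/(s√62/2) = 62^(-1/2) ≈ 0.127.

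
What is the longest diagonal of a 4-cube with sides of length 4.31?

The space diagonal of an n-cube of side s is s√n. Here 4.31·√4 = 8.62.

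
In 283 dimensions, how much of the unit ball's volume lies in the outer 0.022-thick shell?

Shell fraction = 1 - (1-0.022)^283 ≈ 0.998155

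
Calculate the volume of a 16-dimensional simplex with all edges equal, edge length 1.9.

V = (1.9^16 / 16!) · √((16+1) / 2^16) ≈ 2.22036e-11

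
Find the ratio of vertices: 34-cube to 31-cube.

The 34-cube has 2^34 = 17179869184 vertices. The 31-cube has 2^31 = 2147483648 vertices. Ratio: 17179869184/2147483648 = 8.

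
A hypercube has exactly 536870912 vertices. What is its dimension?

Since 2^n = 536870912, we have n = 29.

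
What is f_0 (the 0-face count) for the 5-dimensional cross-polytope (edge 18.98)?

An n-cross-polytope has 2^(k+1)·C(n,k+1) k-faces. Here 2^1·C(5,1) = 2·5 = 10.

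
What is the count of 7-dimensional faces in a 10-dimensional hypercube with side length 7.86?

f_7(10-cube) = (10 choose 7) · 2^3 = 960.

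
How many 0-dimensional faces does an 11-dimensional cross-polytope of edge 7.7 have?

Number of 0-faces = 2^(0+1) · C(11,0+1) = 2 · 11 = 22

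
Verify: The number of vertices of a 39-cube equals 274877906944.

False. The 39-cube has 2^39 = 549755813888 vertices.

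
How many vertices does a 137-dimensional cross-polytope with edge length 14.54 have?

The 137-dimensional cross-polytope has 2n = 2·137 = 274 vertices.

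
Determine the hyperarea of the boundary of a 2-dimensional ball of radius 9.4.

S_2(9.4) = 2·π^(2/2)·(9.4)^1 / Γ(2/2) = 2πr = 2π·9.4 ≈ 59.0619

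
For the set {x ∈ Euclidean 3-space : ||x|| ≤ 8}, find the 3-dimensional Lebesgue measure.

V = 2048·π/3 ≈ 2144.66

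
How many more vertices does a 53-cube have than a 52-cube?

The 53-cube has 2^53 = 9007199254740992 vertices. The 52-cube has 2^52 = 4503599627370496 vertices. Difference: 9007199254740992 - 4503599627370496 = 4503599627370496.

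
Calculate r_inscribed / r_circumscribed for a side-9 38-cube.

Ratio = (s/2)/(s√38/2) = 38^(-1/2) ≈ 0.162221.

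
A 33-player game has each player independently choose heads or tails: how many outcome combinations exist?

Each vertex is a binary string of length 33, so there are 2^33 = 8589934592.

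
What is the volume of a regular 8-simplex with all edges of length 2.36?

Volume = 2.36^8 · √(9/2^8) / 8! ≈ 0.00447483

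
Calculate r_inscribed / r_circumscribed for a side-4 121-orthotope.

Ratio = (s/2)/(s√121/2) = 121^(-1/2) ≈ 0.0909091.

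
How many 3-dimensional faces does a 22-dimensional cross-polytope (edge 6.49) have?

Number of 3-faces = 2^(3+1) · C(22,3+1) = 16 · 7315 = 117040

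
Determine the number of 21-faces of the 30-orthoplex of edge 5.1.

Number of 21-faces = 2^(21+1) · C(30,21+1) = 4194304 · 5852925 = 24548946739200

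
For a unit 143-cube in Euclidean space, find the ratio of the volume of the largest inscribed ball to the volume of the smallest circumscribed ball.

Volume scales as r^n, and r_in/r_out = 1/√143, giving (1/√143)^143 ≈ 7.8248e-155.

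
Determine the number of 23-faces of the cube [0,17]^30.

Choose 23 of 30 axes to span the face (C(30,23) = 2035800 ways), then fix each of the remaining 7 coordinates at one of its two extreme values (2^7 = 128 ways): 2035800·128 = 260582400.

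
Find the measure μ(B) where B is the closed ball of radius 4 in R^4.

The n-ball volume is π^(n/2)·r^n/Γ(n/2+1). With n=4, r=4: V = 128·π^2 ≈ 1263.31.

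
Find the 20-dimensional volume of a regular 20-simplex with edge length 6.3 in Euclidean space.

For a regular n-simplex with edge a, V = (a^n / n!)·√((n+1)/2^n). With a=6.3, n=20: V ≈ 1.78442e-05.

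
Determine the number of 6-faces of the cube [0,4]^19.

Number of 6-faces = C(19,6) · 2^(19-6) = 27132 · 8192 = 222265344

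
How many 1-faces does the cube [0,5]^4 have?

Each of the 2^4 = 16 vertices has degree 4; total edges = 4·2^4/2 = 32.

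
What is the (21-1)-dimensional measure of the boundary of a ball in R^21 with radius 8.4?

The surface area of an n-ball is 2π^(n/2) r^(n-1) / Γ(n/2). For n=21, r=8.4: 8.96092e+17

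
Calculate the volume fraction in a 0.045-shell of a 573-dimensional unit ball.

1 - (1-0.045)^573 ≈ 1 - 3.483e-12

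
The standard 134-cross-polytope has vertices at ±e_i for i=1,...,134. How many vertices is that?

An n-cross-polytope has 2n vertices; here n = 134, giving 268.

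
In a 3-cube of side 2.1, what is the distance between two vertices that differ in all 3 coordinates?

||(2.1,2.1,...,2.1)|| = √(3)·2.1 ≈ 3.63731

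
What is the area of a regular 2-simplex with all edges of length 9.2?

Area = (√3/4) · 9.2² = 36.6502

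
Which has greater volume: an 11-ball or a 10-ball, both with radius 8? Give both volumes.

V_11(8) ≈ 1.61843e+10. V_10(8) ≈ 2.73822e+09. The 11-ball is larger.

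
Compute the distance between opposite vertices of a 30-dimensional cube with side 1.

Diagonal = √30 · 1 ≈ 5.47723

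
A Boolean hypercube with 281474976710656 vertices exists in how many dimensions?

n = log_2(281474976710656) = 48.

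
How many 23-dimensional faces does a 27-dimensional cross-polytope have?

An n-cross-polytope has 2^(k+1)·C(n,k+1) k-faces. Here 2^24·C(27,24) = 16777216·2925 = 49073356800.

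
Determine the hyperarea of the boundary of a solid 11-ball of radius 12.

S_11(12) = 2·π^(11/2)·(12)^10 / Γ(11/2) = 146767085568·π^5/35 ≈ 1.28325e+12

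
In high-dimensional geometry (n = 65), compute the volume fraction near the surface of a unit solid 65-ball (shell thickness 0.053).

1 - (1-0.053)^65 ≈ 0.970977 ≈ 97.10%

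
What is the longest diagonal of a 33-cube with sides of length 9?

||(9,9,...,9)|| = √(33)·9 ≈ 51.7011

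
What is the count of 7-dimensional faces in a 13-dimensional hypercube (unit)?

Choose 7 of 13 axes to span the face (C(13,7) = 1716 ways), then fix each of the remaining 6 coordinates at one of its two extreme values (2^6 = 64 ways): 1716·64 = 109824.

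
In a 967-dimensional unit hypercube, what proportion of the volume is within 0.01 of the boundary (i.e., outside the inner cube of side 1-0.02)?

Shell fraction = 1 - (1-0.02)^967 ≈ 0.9999999967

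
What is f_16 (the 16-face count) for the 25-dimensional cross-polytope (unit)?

Each 16-face is the convex hull of 17 vertices, one chosen as ±e_i from each of 17 distinct axes: 2^17·C(25,17) = 141764198400.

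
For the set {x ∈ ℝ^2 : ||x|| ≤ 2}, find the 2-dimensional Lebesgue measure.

V_2(2) = π^(2/2) · (2)^2 / Γ(2/2 + 1) = 4·π ≈ 12.5664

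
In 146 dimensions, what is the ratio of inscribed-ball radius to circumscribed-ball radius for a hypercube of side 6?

For an n-cube of any side s, the inradius is s/2 and the circumradius is s√n/2, so the ratio is 1/√146 ≈ 0.0827606.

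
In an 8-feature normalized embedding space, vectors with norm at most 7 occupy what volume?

The n-ball volume is π^(n/2)·r^n/Γ(n/2+1). With n=8, r=7: V = 5764801·π^4/24 ≈ 2.33977e+07.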